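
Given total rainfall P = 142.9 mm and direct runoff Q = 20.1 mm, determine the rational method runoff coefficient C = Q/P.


The runoff coefficient C = runoff depth / rainfall depth.
C = 20.1 / 142.9
  = 0.1407.

0.1407


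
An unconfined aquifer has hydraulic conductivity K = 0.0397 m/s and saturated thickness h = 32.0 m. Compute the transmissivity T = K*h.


Transmissivity is defined as T = K * h.
T = 0.0397 * 32.0
  = 1.2704 m^2/s.

1.2704


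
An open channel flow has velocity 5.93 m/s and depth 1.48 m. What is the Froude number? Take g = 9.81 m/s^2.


The Froude number is defined as Fr = V / sqrt(g*y).
g*y = 9.81 * 1.48 = 14.5188.
sqrt(g*y) = sqrt(14.5188) = 3.8104.
Fr = 5.93 / 3.8104 = 1.5563.

1.5563


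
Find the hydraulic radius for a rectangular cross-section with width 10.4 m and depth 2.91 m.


For a rectangular section:
Flow area A = b * y = 10.4 * 2.91 = 30.26 m^2.
Wetted perimeter P = b + 2y = 10.4 + 2*2.91 = 16.22 m.
Hydraulic radius R = A/P = 30.26 / 16.22 = 1.8658 m.

1.8658


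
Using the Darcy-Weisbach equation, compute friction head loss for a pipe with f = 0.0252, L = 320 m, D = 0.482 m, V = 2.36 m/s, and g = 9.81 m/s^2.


Darcy-Weisbach equation: h_f = f * (L/D) * V^2/(2g).
f * L/D = 0.0252 * 320/0.482 = 16.7303.
V^2/(2g) = 2.36^2 / (2*9.81) = 5.5696 / 19.62 = 0.2839 m.
h_f = 16.7303 * 0.2839 = 4.749 m.

4.749


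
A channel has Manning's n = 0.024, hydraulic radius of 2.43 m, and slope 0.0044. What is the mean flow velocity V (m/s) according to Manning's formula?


Manning's equation gives V = (1/n) * R^(2/3) * S^(1/2).
First, compute R^(2/3) = 2.43^(2/3) = 1.8075.
Next, S^(1/2) = 0.0044^(1/2) = 0.066332.
Then 1/n = 1/0.024 = 41.67.
V = 41.67 * 1.8075 * 0.066332 = 4.9956 m/s.

4.9956


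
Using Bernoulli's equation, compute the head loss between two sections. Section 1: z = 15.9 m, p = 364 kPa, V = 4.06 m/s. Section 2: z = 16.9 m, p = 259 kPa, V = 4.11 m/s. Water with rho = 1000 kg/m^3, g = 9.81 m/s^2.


Total head at each section: H = z + p/(rho*g) + V^2/(2g).
H1 = 15.9 + 364*1000/(1000*9.81) + 4.06^2/(2*9.81)
   = 15.9 + 37.105 + 0.8401
   = 53.845 m.
H2 = 16.9 + 259*1000/(1000*9.81) + 4.11^2/(2*9.81)
   = 16.9 + 26.402 + 0.861
   = 44.163 m.
h_L = H1 - H2 = 53.845 - 44.163 = 9.683 m.

9.683


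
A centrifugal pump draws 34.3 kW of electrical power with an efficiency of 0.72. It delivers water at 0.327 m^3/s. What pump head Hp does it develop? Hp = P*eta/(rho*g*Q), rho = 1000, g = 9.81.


Pump head formula: Hp = P * eta / (rho * g * Q).
Numerator: P * eta = 34.3 * 1000 * 0.72 = 24696.0 W.
Denominator: rho * g * Q = 1000 * 9.81 * 0.327 = 3207.87.
Hp = 24696.0 / 3207.87 = 7.7 m.

7.7


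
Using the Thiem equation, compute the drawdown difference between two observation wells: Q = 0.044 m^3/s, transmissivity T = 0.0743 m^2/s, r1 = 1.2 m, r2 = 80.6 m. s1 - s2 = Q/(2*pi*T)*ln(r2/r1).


Thiem equation: s1 - s2 = Q/(2*pi*T) * ln(r2/r1).
ln(r2/r1) = ln(80.6/1.2) = 4.2072.
Q/(2*pi*T) = 0.044 / (2*pi*0.0743) = 0.044 / 0.4668 = 0.0943.
s1 - s2 = 0.0943 * 4.2072 = 0.3965 m.

0.3965


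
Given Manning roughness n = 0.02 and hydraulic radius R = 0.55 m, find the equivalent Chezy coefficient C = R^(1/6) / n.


The Chezy coefficient relates to Manning's n through C = R^(1/6) / n.
R^(1/6) = 0.55^(1/6) = 0.905164.
C = 0.905164 / 0.02 = 45.26 m^(1/2)/s.

45.26


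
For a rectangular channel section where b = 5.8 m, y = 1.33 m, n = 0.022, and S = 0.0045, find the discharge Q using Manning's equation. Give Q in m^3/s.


For a rectangular channel, the cross-sectional area A = b * y = 5.8 * 1.33 = 7.71 m^2.
The wetted perimeter P = b + 2y = 5.8 + 2*1.33 = 8.46 m.
Hydraulic radius R = A/P = 7.71/8.46 = 0.9118 m.
Velocity V = (1/n)*R^(2/3)*S^(1/2) = (1/0.022)*0.9118^(2/3)*0.0045^(1/2) = 2.8672 m/s.
Discharge Q = A * V = 7.71 * 2.8672 = 22.118 m^3/s.

22.118


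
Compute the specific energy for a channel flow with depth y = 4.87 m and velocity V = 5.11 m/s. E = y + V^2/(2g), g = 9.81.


Specific energy E = y + V^2/(2g).
Velocity head = V^2/(2g) = 5.11^2 / (2*9.81) = 26.1121 / 19.62 = 1.3309 m.
E = 4.87 + 1.3309 = 6.2009 m.

6.2009


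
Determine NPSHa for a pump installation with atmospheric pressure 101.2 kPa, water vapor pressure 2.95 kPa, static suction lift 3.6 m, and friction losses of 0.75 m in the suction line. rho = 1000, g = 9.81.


NPSHa = p_atm/(rho*g) - z_s - hf_s - p_vap/(rho*g).
p_atm/(rho*g) = 101.2*1000 / (1000*9.81) = 10.316 m.
p_vap/(rho*g) = 2.95*1000 / (1000*9.81) = 0.301 m.
NPSHa = 10.316 - 3.6 - 0.75 - 0.301
      = 5.67 m.

5.67


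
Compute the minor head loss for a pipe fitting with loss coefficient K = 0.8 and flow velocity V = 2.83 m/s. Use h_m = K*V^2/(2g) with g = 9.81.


Minor loss formula: h_m = K * V^2/(2g).
V^2 = 2.83^2 = 8.0089.
V^2/(2g) = 8.0089 / 19.62 = 0.4082 m.
h_m = 0.8 * 0.4082 = 0.3266 m.

0.3266


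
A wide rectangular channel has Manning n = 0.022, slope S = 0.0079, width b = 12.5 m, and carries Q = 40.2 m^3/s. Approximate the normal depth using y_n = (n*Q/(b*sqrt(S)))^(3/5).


We use the wide-channel approximation y_n = (n*Q/(b*sqrt(S)))^(3/5).
sqrt(S) = sqrt(0.0079) = 0.088882.
Numerator: n*Q = 0.022 * 40.2 = 0.8844.
Denominator: b*sqrt(S) = 12.5 * 0.088882 = 1.111025.
arg = 0.796.
y_n = 0.796^(3/5) = 0.8721 m.

0.8721


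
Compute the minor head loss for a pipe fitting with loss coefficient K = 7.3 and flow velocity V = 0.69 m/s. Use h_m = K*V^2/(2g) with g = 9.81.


Minor loss formula: h_m = K * V^2/(2g).
V^2 = 0.69^2 = 0.4761.
V^2/(2g) = 0.4761 / 19.62 = 0.0243 m.
h_m = 7.3 * 0.0243 = 0.1771 m.

0.1771


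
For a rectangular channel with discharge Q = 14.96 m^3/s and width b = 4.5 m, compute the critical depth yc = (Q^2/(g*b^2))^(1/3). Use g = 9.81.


Using yc = (Q^2 / (g * b^2))^(1/3):
Q^2 = 14.96^2 = 223.8.
g * b^2 = 9.81 * 4.5^2 = 9.81 * 20.25 = 198.65.
Q^2 / (g*b^2) = 223.8 / 198.65 = 1.1266.
yc = 1.1266^(1/3) = 1.0405 m.

1.0405


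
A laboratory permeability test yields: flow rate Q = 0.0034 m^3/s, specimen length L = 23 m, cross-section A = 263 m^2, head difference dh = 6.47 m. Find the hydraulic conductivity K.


From K = Q*L / (A*dh):
Numerator: Q*L = 0.0034 * 23 = 0.0782.
Denominator: A*dh = 263 * 6.47 = 1701.61.
K = 0.0782 / 1701.61 = 4.6e-05 m/s.

4.6e-05


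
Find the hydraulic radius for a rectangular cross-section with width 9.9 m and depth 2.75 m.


For a rectangular section:
Flow area A = b * y = 9.9 * 2.75 = 27.23 m^2.
Wetted perimeter P = b + 2y = 9.9 + 2*2.75 = 15.4 m.
Hydraulic radius R = A/P = 27.23 / 15.4 = 1.7679 m.

1.7679


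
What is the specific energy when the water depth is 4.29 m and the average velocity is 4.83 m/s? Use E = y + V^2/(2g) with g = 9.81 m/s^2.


Specific energy E = y + V^2/(2g).
Velocity head = V^2/(2g) = 4.83^2 / (2*9.81) = 23.3289 / 19.62 = 1.189 m.
E = 4.29 + 1.189 = 5.479 m.

5.479


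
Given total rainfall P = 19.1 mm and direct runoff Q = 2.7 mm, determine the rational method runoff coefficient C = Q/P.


The runoff coefficient C = runoff depth / rainfall depth.
C = 2.7 / 19.1
  = 0.1414.

0.1414


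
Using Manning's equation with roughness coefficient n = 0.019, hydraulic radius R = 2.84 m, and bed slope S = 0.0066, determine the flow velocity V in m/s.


Manning's equation gives V = (1/n) * R^(2/3) * S^(1/2).
First, compute R^(2/3) = 2.84^(2/3) = 2.0055.
Next, S^(1/2) = 0.0066^(1/2) = 0.08124.
Then 1/n = 1/0.019 = 52.63.
V = 52.63 * 2.0055 * 0.08124 = 8.5749 m/s.

8.5749


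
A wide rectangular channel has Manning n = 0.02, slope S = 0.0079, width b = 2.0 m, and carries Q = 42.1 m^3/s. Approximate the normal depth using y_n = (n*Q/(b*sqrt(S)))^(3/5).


We use the wide-channel approximation y_n = (n*Q/(b*sqrt(S)))^(3/5).
sqrt(S) = sqrt(0.0079) = 0.088882.
Numerator: n*Q = 0.02 * 42.1 = 0.842.
Denominator: b*sqrt(S) = 2.0 * 0.088882 = 0.177764.
arg = 4.7366.
y_n = 4.7366^(3/5) = 2.5426 m.

2.5426


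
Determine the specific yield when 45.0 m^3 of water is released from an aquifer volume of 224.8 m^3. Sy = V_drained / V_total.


Specific yield Sy = Volume drained / Total volume.
Sy = 45.0 / 224.8
   = 0.2002.

0.2002


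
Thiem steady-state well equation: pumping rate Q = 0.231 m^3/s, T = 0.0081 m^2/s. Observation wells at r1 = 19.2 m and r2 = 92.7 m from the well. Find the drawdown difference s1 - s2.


Thiem equation: s1 - s2 = Q/(2*pi*T) * ln(r2/r1).
ln(r2/r1) = ln(92.7/19.2) = 1.5745.
Q/(2*pi*T) = 0.231 / (2*pi*0.0081) = 0.231 / 0.0509 = 4.5389.
s1 - s2 = 4.5389 * 1.5745 = 7.1463 m.

7.1463


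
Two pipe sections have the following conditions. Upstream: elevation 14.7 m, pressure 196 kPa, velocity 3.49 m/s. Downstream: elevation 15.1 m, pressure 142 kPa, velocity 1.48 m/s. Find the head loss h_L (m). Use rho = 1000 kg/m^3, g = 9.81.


Total head at each section: H = z + p/(rho*g) + V^2/(2g).
H1 = 14.7 + 196*1000/(1000*9.81) + 3.49^2/(2*9.81)
   = 14.7 + 19.98 + 0.6208
   = 35.3 m.
H2 = 15.1 + 142*1000/(1000*9.81) + 1.48^2/(2*9.81)
   = 15.1 + 14.475 + 0.1116
   = 29.687 m.
h_L = H1 - H2 = 35.3 - 29.687 = 5.614 m.

5.614


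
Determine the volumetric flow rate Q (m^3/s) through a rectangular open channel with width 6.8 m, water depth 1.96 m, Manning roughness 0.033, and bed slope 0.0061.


For a rectangular channel, the cross-sectional area A = b * y = 6.8 * 1.96 = 13.33 m^2.
The wetted perimeter P = b + 2y = 6.8 + 2*1.96 = 10.72 m.
Hydraulic radius R = A/P = 13.33/10.72 = 1.2433 m.
Velocity V = (1/n)*R^(2/3)*S^(1/2) = (1/0.033)*1.2433^(2/3)*0.0061^(1/2) = 2.7365 m/s.
Discharge Q = A * V = 13.33 * 2.7365 = 36.472 m^3/s.

36.472


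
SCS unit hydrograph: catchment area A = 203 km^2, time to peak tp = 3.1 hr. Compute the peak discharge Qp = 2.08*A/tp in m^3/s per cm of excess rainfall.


SCS formula: Qp = 2.08 * A / tp.
Qp = 2.08 * 203 / 3.1
   = 422.24 / 3.1
   = 136.21 m^3/s per cm.

136.21


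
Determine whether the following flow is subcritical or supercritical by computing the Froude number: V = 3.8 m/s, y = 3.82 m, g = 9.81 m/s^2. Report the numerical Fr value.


The Froude number is defined as Fr = V / sqrt(g*y).
g*y = 9.81 * 3.82 = 37.4742.
sqrt(g*y) = sqrt(37.4742) = 6.1216.
Fr = 3.8 / 6.1216 = 0.6208.
Since Fr < 1, the flow is subcritical.

0.6208


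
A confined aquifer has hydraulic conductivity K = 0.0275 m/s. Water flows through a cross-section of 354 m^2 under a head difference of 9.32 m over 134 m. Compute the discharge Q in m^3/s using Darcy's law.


Darcy's law: Q = K * A * i, where i = dh/L.
Hydraulic gradient i = 9.32 / 134 = 0.069552.
Q = 0.0275 * 354 * 0.069552
  = 0.6771 m^3/s.

0.6771


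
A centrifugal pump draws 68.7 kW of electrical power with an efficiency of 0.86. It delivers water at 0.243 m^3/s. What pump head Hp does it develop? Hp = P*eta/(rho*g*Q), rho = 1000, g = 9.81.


Pump head formula: Hp = P * eta / (rho * g * Q).
Numerator: P * eta = 68.7 * 1000 * 0.86 = 59082.0 W.
Denominator: rho * g * Q = 1000 * 9.81 * 0.243 = 2383.83.
Hp = 59082.0 / 2383.83 = 24.78 m.

24.78


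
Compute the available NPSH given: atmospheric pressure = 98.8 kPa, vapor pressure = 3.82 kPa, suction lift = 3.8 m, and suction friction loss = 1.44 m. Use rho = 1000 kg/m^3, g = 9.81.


NPSHa = p_atm/(rho*g) - z_s - hf_s - p_vap/(rho*g).
p_atm/(rho*g) = 98.8*1000 / (1000*9.81) = 10.071 m.
p_vap/(rho*g) = 3.82*1000 / (1000*9.81) = 0.389 m.
NPSHa = 10.071 - 3.8 - 1.44 - 0.389
      = 4.44 m.

4.44


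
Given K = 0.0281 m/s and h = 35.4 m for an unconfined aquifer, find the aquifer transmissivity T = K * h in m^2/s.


Transmissivity is defined as T = K * h.
T = 0.0281 * 35.4
  = 0.9947 m^2/s.

0.9947


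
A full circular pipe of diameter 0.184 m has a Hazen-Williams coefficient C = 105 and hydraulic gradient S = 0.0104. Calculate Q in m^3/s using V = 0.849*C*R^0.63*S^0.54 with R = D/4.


For a full circular pipe, R = D/4 = 0.184/4 = 0.046 m.
V = 0.849 * 105 * 0.046^0.63 * 0.0104^0.54
  = 0.849 * 105 * 0.143727 * 0.084957
  = 1.0885 m/s.
Pipe area A = pi*D^2/4 = pi*0.184^2/4 = 0.0266 m^2.
Q = A * V = 0.0266 * 1.0885 = 0.0289 m^3/s.

0.0289


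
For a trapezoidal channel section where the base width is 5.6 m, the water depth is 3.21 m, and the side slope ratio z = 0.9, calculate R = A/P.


For a trapezoidal section with side slope z:
A = (b + z*y)*y = (5.6 + 0.9*3.21)*3.21 = 27.25 m^2.
P = b + 2*y*sqrt(1 + z^2) = 5.6 + 2*3.21*sqrt(1 + 0.9^2) = 14.237 m.
R = A/P = 27.25 / 14.237 = 1.914 m.

1.914


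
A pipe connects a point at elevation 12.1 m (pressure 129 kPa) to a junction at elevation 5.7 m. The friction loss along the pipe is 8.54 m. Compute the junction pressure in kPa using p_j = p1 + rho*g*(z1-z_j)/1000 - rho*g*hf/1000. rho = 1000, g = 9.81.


Junction pressure: p_j = p1 + rho*g*(z1 - z_j)/1000 - rho*g*hf/1000.
Elevation term = 1000*9.81*(12.1 - 5.7)/1000 = 62.784 kPa.
Friction term = 1000*9.81*8.54/1000 = 83.777 kPa.
p_j = 129 + 62.784 - 83.777 = 108.01 kPa.

108.01


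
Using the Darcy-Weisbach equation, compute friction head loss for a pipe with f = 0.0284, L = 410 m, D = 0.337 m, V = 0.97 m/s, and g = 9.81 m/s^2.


Darcy-Weisbach equation: h_f = f * (L/D) * V^2/(2g).
f * L/D = 0.0284 * 410/0.337 = 34.5519.
V^2/(2g) = 0.97^2 / (2*9.81) = 0.9409 / 19.62 = 0.048 m.
h_f = 34.5519 * 0.048 = 1.657 m.

1.657


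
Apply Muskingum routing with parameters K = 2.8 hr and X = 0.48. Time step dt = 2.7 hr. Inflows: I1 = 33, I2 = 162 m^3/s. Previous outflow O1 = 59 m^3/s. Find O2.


Muskingum coefficients:
denom = 2*K*(1-X) + dt = 2*2.8*(1-0.48) + 2.7 = 5.612.
C0 = (dt - 2*K*X)/denom = (2.7 - 2*2.8*0.48)/5.612 = 0.0021.
C1 = (dt + 2*K*X)/denom = (2.7 + 2*2.8*0.48)/5.612 = 0.9601.
C2 = (2*K*(1-X) - dt)/denom = 0.0378.
O2 = C0*I2 + C1*I1 + C2*O1
   = 0.0021*162 + 0.9601*33 + 0.0378*59
   = 34.26 m^3/s.

34.26


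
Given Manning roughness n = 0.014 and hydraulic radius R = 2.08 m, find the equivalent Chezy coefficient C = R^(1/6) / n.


The Chezy coefficient relates to Manning's n through C = R^(1/6) / n.
R^(1/6) = 2.08^(1/6) = 1.129823.
C = 1.129823 / 0.014 = 80.7 m^(1/2)/s.

80.7


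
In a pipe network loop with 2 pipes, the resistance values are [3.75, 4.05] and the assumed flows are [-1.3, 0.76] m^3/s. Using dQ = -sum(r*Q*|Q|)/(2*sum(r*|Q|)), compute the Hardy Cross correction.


Numerator terms (r*Q*|Q|): 3.75*-1.3*|-1.3| = -6.3375; 4.05*0.76*|0.76| = 2.3393.
Sum of numerator = -3.9982.
Denominator terms (r*|Q|): 3.75*|-1.3| = 4.875; 4.05*|0.76| = 3.078.
2 * sum of denominator = 2 * 7.953 = 15.906.
dQ = --3.9982 / 15.906 = 0.2514 m^3/s.

0.2514


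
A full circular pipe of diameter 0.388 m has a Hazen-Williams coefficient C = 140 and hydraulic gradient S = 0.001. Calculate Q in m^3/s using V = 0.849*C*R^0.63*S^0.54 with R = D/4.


For a full circular pipe, R = D/4 = 0.388/4 = 0.097 m.
V = 0.849 * 140 * 0.097^0.63 * 0.001^0.54
  = 0.849 * 140 * 0.229967 * 0.023988
  = 0.6557 m/s.
Pipe area A = pi*D^2/4 = pi*0.388^2/4 = 0.1182 m^2.
Q = A * V = 0.1182 * 0.6557 = 0.0775 m^3/s.

0.0775


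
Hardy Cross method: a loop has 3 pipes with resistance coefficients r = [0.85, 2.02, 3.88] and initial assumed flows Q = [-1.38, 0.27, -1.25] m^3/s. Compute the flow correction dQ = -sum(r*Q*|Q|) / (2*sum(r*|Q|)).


Numerator terms (r*Q*|Q|): 0.85*-1.38*|-1.38| = -1.6187; 2.02*0.27*|0.27| = 0.1473; 3.88*-1.25*|-1.25| = -6.0625.
Sum of numerator = -7.534.
Denominator terms (r*|Q|): 0.85*|-1.38| = 1.173; 2.02*|0.27| = 0.5454; 3.88*|-1.25| = 4.85.
2 * sum of denominator = 2 * 6.5684 = 13.1368.
dQ = --7.534 / 13.1368 = 0.5735 m^3/s.

0.5735


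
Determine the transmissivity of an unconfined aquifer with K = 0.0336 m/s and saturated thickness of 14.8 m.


Transmissivity is defined as T = K * h.
T = 0.0336 * 14.8
  = 0.4973 m^2/s.

0.4973


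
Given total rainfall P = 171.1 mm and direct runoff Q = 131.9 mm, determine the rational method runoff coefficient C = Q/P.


The runoff coefficient C = runoff depth / rainfall depth.
C = 131.9 / 171.1
  = 0.7709.

0.7709


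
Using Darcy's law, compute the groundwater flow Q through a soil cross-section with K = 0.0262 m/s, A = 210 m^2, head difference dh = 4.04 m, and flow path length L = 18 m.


Darcy's law: Q = K * A * i, where i = dh/L.
Hydraulic gradient i = 4.04 / 18 = 0.224444.
Q = 0.0262 * 210 * 0.224444
  = 1.2349 m^3/s.

1.2349


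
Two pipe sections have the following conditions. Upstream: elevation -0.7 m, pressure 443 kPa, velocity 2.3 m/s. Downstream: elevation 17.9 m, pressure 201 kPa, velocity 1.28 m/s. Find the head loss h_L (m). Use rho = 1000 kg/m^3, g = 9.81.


Total head at each section: H = z + p/(rho*g) + V^2/(2g).
H1 = -0.7 + 443*1000/(1000*9.81) + 2.3^2/(2*9.81)
   = -0.7 + 45.158 + 0.2696
   = 44.728 m.
H2 = 17.9 + 201*1000/(1000*9.81) + 1.28^2/(2*9.81)
   = 17.9 + 20.489 + 0.0835
   = 38.473 m.
h_L = H1 - H2 = 44.728 - 38.473 = 6.255 m.

6.255


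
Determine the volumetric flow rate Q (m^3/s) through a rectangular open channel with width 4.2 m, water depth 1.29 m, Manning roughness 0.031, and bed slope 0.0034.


For a rectangular channel, the cross-sectional area A = b * y = 4.2 * 1.29 = 5.42 m^2.
The wetted perimeter P = b + 2y = 4.2 + 2*1.29 = 6.78 m.
Hydraulic radius R = A/P = 5.42/6.78 = 0.7991 m.
Velocity V = (1/n)*R^(2/3)*S^(1/2) = (1/0.031)*0.7991^(2/3)*0.0034^(1/2) = 1.6198 m/s.
Discharge Q = A * V = 5.42 * 1.6198 = 8.776 m^3/s.

8.776


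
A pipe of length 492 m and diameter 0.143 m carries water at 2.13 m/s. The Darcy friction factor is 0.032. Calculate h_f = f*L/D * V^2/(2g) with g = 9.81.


Darcy-Weisbach equation: h_f = f * (L/D) * V^2/(2g).
f * L/D = 0.032 * 492/0.143 = 110.0979.
V^2/(2g) = 2.13^2 / (2*9.81) = 4.5369 / 19.62 = 0.2312 m.
h_f = 110.0979 * 0.2312 = 25.459 m.

25.459


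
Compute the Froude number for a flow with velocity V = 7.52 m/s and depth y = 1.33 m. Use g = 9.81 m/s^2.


The Froude number is defined as Fr = V / sqrt(g*y).
g*y = 9.81 * 1.33 = 13.0473.
sqrt(g*y) = sqrt(13.0473) = 3.6121.
Fr = 7.52 / 3.6121 = 2.0819.

2.0819


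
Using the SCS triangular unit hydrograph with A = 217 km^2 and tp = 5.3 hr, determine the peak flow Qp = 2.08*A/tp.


SCS formula: Qp = 2.08 * A / tp.
Qp = 2.08 * 217 / 5.3
   = 451.36 / 5.3
   = 85.16 m^3/s per cm.

85.16


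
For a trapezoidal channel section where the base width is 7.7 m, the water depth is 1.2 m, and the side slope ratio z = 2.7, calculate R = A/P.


For a trapezoidal section with side slope z:
A = (b + z*y)*y = (7.7 + 2.7*1.2)*1.2 = 13.128 m^2.
P = b + 2*y*sqrt(1 + z^2) = 7.7 + 2*1.2*sqrt(1 + 2.7^2) = 14.61 m.
R = A/P = 13.128 / 14.61 = 0.8986 m.

0.8986


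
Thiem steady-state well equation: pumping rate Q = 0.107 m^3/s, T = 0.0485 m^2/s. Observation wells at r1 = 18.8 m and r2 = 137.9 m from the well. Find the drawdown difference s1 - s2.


Thiem equation: s1 - s2 = Q/(2*pi*T) * ln(r2/r1).
ln(r2/r1) = ln(137.9/18.8) = 1.9927.
Q/(2*pi*T) = 0.107 / (2*pi*0.0485) = 0.107 / 0.3047 = 0.3511.
s1 - s2 = 0.3511 * 1.9927 = 0.6997 m.

0.6997


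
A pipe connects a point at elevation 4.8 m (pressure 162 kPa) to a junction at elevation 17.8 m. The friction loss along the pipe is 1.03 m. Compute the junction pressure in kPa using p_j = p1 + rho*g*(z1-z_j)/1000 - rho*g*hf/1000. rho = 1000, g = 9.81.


Junction pressure: p_j = p1 + rho*g*(z1 - z_j)/1000 - rho*g*hf/1000.
Elevation term = 1000*9.81*(4.8 - 17.8)/1000 = -127.53 kPa.
Friction term = 1000*9.81*1.03/1000 = 10.104 kPa.
p_j = 162 + -127.53 - 10.104 = 24.37 kPa.

24.37


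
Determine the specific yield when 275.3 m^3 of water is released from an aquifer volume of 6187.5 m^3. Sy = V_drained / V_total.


Specific yield Sy = Volume drained / Total volume.
Sy = 275.3 / 6187.5
   = 0.0445.

0.0445


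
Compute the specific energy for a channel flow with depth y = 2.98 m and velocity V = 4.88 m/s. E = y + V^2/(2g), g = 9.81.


Specific energy E = y + V^2/(2g).
Velocity head = V^2/(2g) = 4.88^2 / (2*9.81) = 23.8144 / 19.62 = 1.2138 m.
E = 2.98 + 1.2138 = 4.1938 m.

4.1938


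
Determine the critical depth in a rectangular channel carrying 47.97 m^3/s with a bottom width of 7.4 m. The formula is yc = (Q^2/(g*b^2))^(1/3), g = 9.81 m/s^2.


Using yc = (Q^2 / (g * b^2))^(1/3):
Q^2 = 47.97^2 = 2301.12.
g * b^2 = 9.81 * 7.4^2 = 9.81 * 54.76 = 537.2.
Q^2 / (g*b^2) = 2301.12 / 537.2 = 4.2835.
yc = 4.2835^(1/3) = 1.6241 m.

1.6241


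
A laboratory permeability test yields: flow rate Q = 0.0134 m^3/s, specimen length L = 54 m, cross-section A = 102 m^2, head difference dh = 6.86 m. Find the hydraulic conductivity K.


From K = Q*L / (A*dh):
Numerator: Q*L = 0.0134 * 54 = 0.7236.
Denominator: A*dh = 102 * 6.86 = 699.72.
K = 0.7236 / 699.72 = 0.001034 m/s.

0.001034


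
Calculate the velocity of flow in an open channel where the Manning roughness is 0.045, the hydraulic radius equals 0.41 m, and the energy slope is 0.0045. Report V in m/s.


Manning's equation gives V = (1/n) * R^(2/3) * S^(1/2).
First, compute R^(2/3) = 0.41^(2/3) = 0.5519.
Next, S^(1/2) = 0.0045^(1/2) = 0.067082.
Then 1/n = 1/0.045 = 22.22.
V = 22.22 * 0.5519 * 0.067082 = 0.8227 m/s.

0.8227


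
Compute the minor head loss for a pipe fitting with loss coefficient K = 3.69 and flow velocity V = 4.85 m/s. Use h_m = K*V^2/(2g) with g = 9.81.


Minor loss formula: h_m = K * V^2/(2g).
V^2 = 4.85^2 = 23.5225.
V^2/(2g) = 23.5225 / 19.62 = 1.1989 m.
h_m = 3.69 * 1.1989 = 4.424 m.

4.424


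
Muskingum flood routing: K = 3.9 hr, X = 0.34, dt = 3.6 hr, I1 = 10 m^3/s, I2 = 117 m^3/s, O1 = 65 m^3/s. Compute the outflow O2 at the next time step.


Muskingum coefficients:
denom = 2*K*(1-X) + dt = 2*3.9*(1-0.34) + 3.6 = 8.748.
C0 = (dt - 2*K*X)/denom = (3.6 - 2*3.9*0.34)/8.748 = 0.1084.
C1 = (dt + 2*K*X)/denom = (3.6 + 2*3.9*0.34)/8.748 = 0.7147.
C2 = (2*K*(1-X) - dt)/denom = 0.177.
O2 = C0*I2 + C1*I1 + C2*O1
   = 0.1084*117 + 0.7147*10 + 0.177*65
   = 31.33 m^3/s.

31.33


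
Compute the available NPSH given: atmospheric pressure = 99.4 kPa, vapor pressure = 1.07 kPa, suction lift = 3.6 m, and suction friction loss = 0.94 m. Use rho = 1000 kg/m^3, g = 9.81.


NPSHa = p_atm/(rho*g) - z_s - hf_s - p_vap/(rho*g).
p_atm/(rho*g) = 99.4*1000 / (1000*9.81) = 10.133 m.
p_vap/(rho*g) = 1.07*1000 / (1000*9.81) = 0.109 m.
NPSHa = 10.133 - 3.6 - 0.94 - 0.109
      = 5.48 m.

5.48


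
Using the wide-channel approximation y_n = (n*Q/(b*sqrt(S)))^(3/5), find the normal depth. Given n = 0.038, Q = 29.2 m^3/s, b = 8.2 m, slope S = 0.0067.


We use the wide-channel approximation y_n = (n*Q/(b*sqrt(S)))^(3/5).
sqrt(S) = sqrt(0.0067) = 0.081854.
Numerator: n*Q = 0.038 * 29.2 = 1.1096.
Denominator: b*sqrt(S) = 8.2 * 0.081854 = 0.671203.
arg = 1.6532.
y_n = 1.6532^(3/5) = 1.352 m.

1.352


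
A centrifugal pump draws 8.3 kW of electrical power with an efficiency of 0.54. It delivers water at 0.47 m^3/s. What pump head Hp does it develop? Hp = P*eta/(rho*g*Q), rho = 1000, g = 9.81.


Pump head formula: Hp = P * eta / (rho * g * Q).
Numerator: P * eta = 8.3 * 1000 * 0.54 = 4482.0 W.
Denominator: rho * g * Q = 1000 * 9.81 * 0.47 = 4610.7.
Hp = 4482.0 / 4610.7 = 0.97 m.

0.97


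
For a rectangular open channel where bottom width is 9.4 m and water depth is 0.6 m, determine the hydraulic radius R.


For a rectangular section:
Flow area A = b * y = 9.4 * 0.6 = 5.64 m^2.
Wetted perimeter P = b + 2y = 9.4 + 2*0.6 = 10.6 m.
Hydraulic radius R = A/P = 5.64 / 10.6 = 0.5321 m.

0.5321


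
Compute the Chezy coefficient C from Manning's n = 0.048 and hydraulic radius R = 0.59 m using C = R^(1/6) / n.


The Chezy coefficient relates to Manning's n through C = R^(1/6) / n.
R^(1/6) = 0.59^(1/6) = 0.915817.
C = 0.915817 / 0.048 = 19.08 m^(1/2)/s.

19.08


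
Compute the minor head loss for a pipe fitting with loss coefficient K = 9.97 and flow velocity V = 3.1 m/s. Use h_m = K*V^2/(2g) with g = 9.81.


Minor loss formula: h_m = K * V^2/(2g).
V^2 = 3.1^2 = 9.61.
V^2/(2g) = 9.61 / 19.62 = 0.4898 m.
h_m = 9.97 * 0.4898 = 4.8834 m.

4.8834


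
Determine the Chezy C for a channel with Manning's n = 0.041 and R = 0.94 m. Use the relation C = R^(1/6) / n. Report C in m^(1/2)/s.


The Chezy coefficient relates to Manning's n through C = R^(1/6) / n.
R^(1/6) = 0.94^(1/6) = 0.98974.
C = 0.98974 / 0.041 = 24.14 m^(1/2)/s.

24.14


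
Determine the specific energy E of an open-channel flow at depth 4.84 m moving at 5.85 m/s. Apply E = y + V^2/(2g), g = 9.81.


Specific energy E = y + V^2/(2g).
Velocity head = V^2/(2g) = 5.85^2 / (2*9.81) = 34.2225 / 19.62 = 1.7443 m.
E = 4.84 + 1.7443 = 6.5843 m.

6.5843


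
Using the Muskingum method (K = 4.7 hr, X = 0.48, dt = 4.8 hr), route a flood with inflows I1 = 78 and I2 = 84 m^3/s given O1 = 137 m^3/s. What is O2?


Muskingum coefficients:
denom = 2*K*(1-X) + dt = 2*4.7*(1-0.48) + 4.8 = 9.688.
C0 = (dt - 2*K*X)/denom = (4.8 - 2*4.7*0.48)/9.688 = 0.0297.
C1 = (dt + 2*K*X)/denom = (4.8 + 2*4.7*0.48)/9.688 = 0.9612.
C2 = (2*K*(1-X) - dt)/denom = 0.0091.
O2 = C0*I2 + C1*I1 + C2*O1
   = 0.0297*84 + 0.9612*78 + 0.0091*137
   = 78.71 m^3/s.

78.71


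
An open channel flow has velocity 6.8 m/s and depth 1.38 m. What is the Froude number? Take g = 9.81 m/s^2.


The Froude number is defined as Fr = V / sqrt(g*y).
g*y = 9.81 * 1.38 = 13.5378.
sqrt(g*y) = sqrt(13.5378) = 3.6794.
Fr = 6.8 / 3.6794 = 1.8481.

1.8481


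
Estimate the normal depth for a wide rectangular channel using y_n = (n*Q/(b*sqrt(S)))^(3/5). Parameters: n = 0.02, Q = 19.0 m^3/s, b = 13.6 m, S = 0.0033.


We use the wide-channel approximation y_n = (n*Q/(b*sqrt(S)))^(3/5).
sqrt(S) = sqrt(0.0033) = 0.057446.
Numerator: n*Q = 0.02 * 19.0 = 0.38.
Denominator: b*sqrt(S) = 13.6 * 0.057446 = 0.781266.
arg = 0.4864.
y_n = 0.4864^(3/5) = 0.6489 m.

0.6489


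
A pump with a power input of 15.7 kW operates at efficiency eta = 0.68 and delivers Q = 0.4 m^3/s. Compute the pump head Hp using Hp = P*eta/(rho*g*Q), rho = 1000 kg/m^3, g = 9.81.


Pump head formula: Hp = P * eta / (rho * g * Q).
Numerator: P * eta = 15.7 * 1000 * 0.68 = 10676.0 W.
Denominator: rho * g * Q = 1000 * 9.81 * 0.4 = 3924.0.
Hp = 10676.0 / 3924.0 = 2.72 m.

2.72


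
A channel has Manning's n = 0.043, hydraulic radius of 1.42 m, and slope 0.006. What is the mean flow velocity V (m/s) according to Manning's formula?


Manning's equation gives V = (1/n) * R^(2/3) * S^(1/2).
First, compute R^(2/3) = 1.42^(2/3) = 1.2634.
Next, S^(1/2) = 0.006^(1/2) = 0.07746.
Then 1/n = 1/0.043 = 23.26.
V = 23.26 * 1.2634 * 0.07746 = 2.2758 m/s.

2.2758


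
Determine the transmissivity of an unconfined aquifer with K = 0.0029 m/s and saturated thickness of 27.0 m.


Transmissivity is defined as T = K * h.
T = 0.0029 * 27.0
  = 0.0783 m^2/s.

0.0783


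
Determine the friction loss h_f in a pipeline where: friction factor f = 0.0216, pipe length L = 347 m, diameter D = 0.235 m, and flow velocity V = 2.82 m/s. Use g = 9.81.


Darcy-Weisbach equation: h_f = f * (L/D) * V^2/(2g).
f * L/D = 0.0216 * 347/0.235 = 31.8945.
V^2/(2g) = 2.82^2 / (2*9.81) = 7.9524 / 19.62 = 0.4053 m.
h_f = 31.8945 * 0.4053 = 12.928 m.

12.928


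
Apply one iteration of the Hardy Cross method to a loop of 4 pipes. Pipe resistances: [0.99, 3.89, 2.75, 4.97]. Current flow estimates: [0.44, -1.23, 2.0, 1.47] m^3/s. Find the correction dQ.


Numerator terms (r*Q*|Q|): 0.99*0.44*|0.44| = 0.1917; 3.89*-1.23*|-1.23| = -5.8852; 2.75*2.0*|2.0| = 11.0; 4.97*1.47*|1.47| = 10.7397.
Sum of numerator = 16.0462.
Denominator terms (r*|Q|): 0.99*|0.44| = 0.4356; 3.89*|-1.23| = 4.7847; 2.75*|2.0| = 5.5; 4.97*|1.47| = 7.3059.
2 * sum of denominator = 2 * 18.0262 = 36.0524.
dQ = -16.0462 / 36.0524 = -0.4451 m^3/s.

-0.4451


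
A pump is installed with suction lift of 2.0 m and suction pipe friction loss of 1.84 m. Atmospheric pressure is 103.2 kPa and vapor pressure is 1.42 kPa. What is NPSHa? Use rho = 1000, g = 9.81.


NPSHa = p_atm/(rho*g) - z_s - hf_s - p_vap/(rho*g).
p_atm/(rho*g) = 103.2*1000 / (1000*9.81) = 10.52 m.
p_vap/(rho*g) = 1.42*1000 / (1000*9.81) = 0.145 m.
NPSHa = 10.52 - 2.0 - 1.84 - 0.145
      = 6.54 m.

6.54


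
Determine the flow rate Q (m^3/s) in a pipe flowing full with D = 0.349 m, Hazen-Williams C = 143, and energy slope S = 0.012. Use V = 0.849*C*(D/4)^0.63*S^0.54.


For a full circular pipe, R = D/4 = 0.349/4 = 0.0872 m.
V = 0.849 * 143 * 0.0872^0.63 * 0.012^0.54
  = 0.849 * 143 * 0.215121 * 0.091782
  = 2.3971 m/s.
Pipe area A = pi*D^2/4 = pi*0.349^2/4 = 0.0957 m^2.
Q = A * V = 0.0957 * 2.3971 = 0.2293 m^3/s.

0.2293


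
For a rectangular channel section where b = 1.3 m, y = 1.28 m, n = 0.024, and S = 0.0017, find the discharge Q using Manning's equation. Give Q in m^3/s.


For a rectangular channel, the cross-sectional area A = b * y = 1.3 * 1.28 = 1.66 m^2.
The wetted perimeter P = b + 2y = 1.3 + 2*1.28 = 3.86 m.
Hydraulic radius R = A/P = 1.66/3.86 = 0.4311 m.
Velocity V = (1/n)*R^(2/3)*S^(1/2) = (1/0.024)*0.4311^(2/3)*0.0017^(1/2) = 0.9804 m/s.
Discharge Q = A * V = 1.66 * 0.9804 = 1.631 m^3/s.

1.631


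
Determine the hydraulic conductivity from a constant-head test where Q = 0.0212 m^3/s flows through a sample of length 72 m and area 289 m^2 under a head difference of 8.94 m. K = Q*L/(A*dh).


From K = Q*L / (A*dh):
Numerator: Q*L = 0.0212 * 72 = 1.5264.
Denominator: A*dh = 289 * 8.94 = 2583.66.
K = 1.5264 / 2583.66 = 0.000591 m/s.

0.000591


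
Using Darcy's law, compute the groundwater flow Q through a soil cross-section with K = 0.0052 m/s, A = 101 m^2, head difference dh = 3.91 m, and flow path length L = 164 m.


Darcy's law: Q = K * A * i, where i = dh/L.
Hydraulic gradient i = 3.91 / 164 = 0.023841.
Q = 0.0052 * 101 * 0.023841
  = 0.0125 m^3/s.

0.0125


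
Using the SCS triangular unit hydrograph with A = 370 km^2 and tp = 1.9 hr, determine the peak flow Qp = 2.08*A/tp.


SCS formula: Qp = 2.08 * A / tp.
Qp = 2.08 * 370 / 1.9
   = 769.6 / 1.9
   = 405.05 m^3/s per cm.

405.05


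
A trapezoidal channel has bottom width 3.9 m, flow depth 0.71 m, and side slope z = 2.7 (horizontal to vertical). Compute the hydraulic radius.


For a trapezoidal section with side slope z:
A = (b + z*y)*y = (3.9 + 2.7*0.71)*0.71 = 4.13 m^2.
P = b + 2*y*sqrt(1 + z^2) = 3.9 + 2*0.71*sqrt(1 + 2.7^2) = 7.989 m.
R = A/P = 4.13 / 7.989 = 0.517 m.

0.517


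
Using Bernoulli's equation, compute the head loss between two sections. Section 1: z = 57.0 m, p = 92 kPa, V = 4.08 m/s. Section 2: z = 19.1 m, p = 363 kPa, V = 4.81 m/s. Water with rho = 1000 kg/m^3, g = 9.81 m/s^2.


Total head at each section: H = z + p/(rho*g) + V^2/(2g).
H1 = 57.0 + 92*1000/(1000*9.81) + 4.08^2/(2*9.81)
   = 57.0 + 9.378 + 0.8484
   = 67.227 m.
H2 = 19.1 + 363*1000/(1000*9.81) + 4.81^2/(2*9.81)
   = 19.1 + 37.003 + 1.1792
   = 57.282 m.
h_L = H1 - H2 = 67.227 - 57.282 = 9.944 m.

9.944


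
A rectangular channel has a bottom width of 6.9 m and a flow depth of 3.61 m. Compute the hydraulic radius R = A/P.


For a rectangular section:
Flow area A = b * y = 6.9 * 3.61 = 24.91 m^2.
Wetted perimeter P = b + 2y = 6.9 + 2*3.61 = 14.12 m.
Hydraulic radius R = A/P = 24.91 / 14.12 = 1.7641 m.

1.7641


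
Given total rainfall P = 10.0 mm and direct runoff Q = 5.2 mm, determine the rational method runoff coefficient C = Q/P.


The runoff coefficient C = runoff depth / rainfall depth.
C = 5.2 / 10.0
  = 0.52.

0.52


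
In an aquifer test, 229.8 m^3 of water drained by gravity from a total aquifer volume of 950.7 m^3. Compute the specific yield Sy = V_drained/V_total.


Specific yield Sy = Volume drained / Total volume.
Sy = 229.8 / 950.7
   = 0.2417.

0.2417


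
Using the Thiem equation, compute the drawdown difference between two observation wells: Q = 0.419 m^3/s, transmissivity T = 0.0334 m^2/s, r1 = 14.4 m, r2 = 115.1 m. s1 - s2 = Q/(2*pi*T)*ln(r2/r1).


Thiem equation: s1 - s2 = Q/(2*pi*T) * ln(r2/r1).
ln(r2/r1) = ln(115.1/14.4) = 2.0786.
Q/(2*pi*T) = 0.419 / (2*pi*0.0334) = 0.419 / 0.2099 = 1.9966.
s1 - s2 = 1.9966 * 2.0786 = 4.15 m.

4.15


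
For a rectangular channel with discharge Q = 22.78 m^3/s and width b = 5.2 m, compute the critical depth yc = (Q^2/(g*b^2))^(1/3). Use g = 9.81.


Using yc = (Q^2 / (g * b^2))^(1/3):
Q^2 = 22.78^2 = 518.93.
g * b^2 = 9.81 * 5.2^2 = 9.81 * 27.04 = 265.26.
Q^2 / (g*b^2) = 518.93 / 265.26 = 1.9563.
yc = 1.9563^(1/3) = 1.2507 m.

1.2507


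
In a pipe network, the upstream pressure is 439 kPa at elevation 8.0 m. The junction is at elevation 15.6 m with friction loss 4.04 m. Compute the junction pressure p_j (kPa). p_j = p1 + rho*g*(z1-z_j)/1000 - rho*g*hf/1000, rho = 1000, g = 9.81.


Junction pressure: p_j = p1 + rho*g*(z1 - z_j)/1000 - rho*g*hf/1000.
Elevation term = 1000*9.81*(8.0 - 15.6)/1000 = -74.556 kPa.
Friction term = 1000*9.81*4.04/1000 = 39.632 kPa.
p_j = 439 + -74.556 - 39.632 = 324.81 kPa.

324.81


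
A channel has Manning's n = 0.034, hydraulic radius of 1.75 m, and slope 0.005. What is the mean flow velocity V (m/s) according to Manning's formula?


Manning's equation gives V = (1/n) * R^(2/3) * S^(1/2).
First, compute R^(2/3) = 1.75^(2/3) = 1.4522.
Next, S^(1/2) = 0.005^(1/2) = 0.070711.
Then 1/n = 1/0.034 = 29.41.
V = 29.41 * 1.4522 * 0.070711 = 3.0202 m/s.

3.0202


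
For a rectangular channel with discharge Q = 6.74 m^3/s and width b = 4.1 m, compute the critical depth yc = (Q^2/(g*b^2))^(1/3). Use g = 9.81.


Using yc = (Q^2 / (g * b^2))^(1/3):
Q^2 = 6.74^2 = 45.43.
g * b^2 = 9.81 * 4.1^2 = 9.81 * 16.81 = 164.91.
Q^2 / (g*b^2) = 45.43 / 164.91 = 0.2755.
yc = 0.2755^(1/3) = 0.6507 m.

0.6507


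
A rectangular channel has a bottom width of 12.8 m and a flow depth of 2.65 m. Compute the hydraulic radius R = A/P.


For a rectangular section:
Flow area A = b * y = 12.8 * 2.65 = 33.92 m^2.
Wetted perimeter P = b + 2y = 12.8 + 2*2.65 = 18.1 m.
Hydraulic radius R = A/P = 33.92 / 18.1 = 1.874 m.

1.874


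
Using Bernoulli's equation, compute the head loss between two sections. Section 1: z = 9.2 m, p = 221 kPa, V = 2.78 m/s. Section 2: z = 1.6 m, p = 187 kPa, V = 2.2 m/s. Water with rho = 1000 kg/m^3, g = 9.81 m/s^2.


Total head at each section: H = z + p/(rho*g) + V^2/(2g).
H1 = 9.2 + 221*1000/(1000*9.81) + 2.78^2/(2*9.81)
   = 9.2 + 22.528 + 0.3939
   = 32.122 m.
H2 = 1.6 + 187*1000/(1000*9.81) + 2.2^2/(2*9.81)
   = 1.6 + 19.062 + 0.2467
   = 20.909 m.
h_L = H1 - H2 = 32.122 - 20.909 = 11.213 m.

11.213


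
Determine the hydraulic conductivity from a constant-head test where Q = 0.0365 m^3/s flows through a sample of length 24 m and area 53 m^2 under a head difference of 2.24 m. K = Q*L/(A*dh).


From K = Q*L / (A*dh):
Numerator: Q*L = 0.0365 * 24 = 0.876.
Denominator: A*dh = 53 * 2.24 = 118.72.
K = 0.876 / 118.72 = 0.007379 m/s.

0.007379


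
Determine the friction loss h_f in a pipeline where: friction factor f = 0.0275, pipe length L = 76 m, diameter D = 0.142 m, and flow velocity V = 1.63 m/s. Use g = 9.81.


Darcy-Weisbach equation: h_f = f * (L/D) * V^2/(2g).
f * L/D = 0.0275 * 76/0.142 = 14.7183.
V^2/(2g) = 1.63^2 / (2*9.81) = 2.6569 / 19.62 = 0.1354 m.
h_f = 14.7183 * 0.1354 = 1.993 m.

1.993


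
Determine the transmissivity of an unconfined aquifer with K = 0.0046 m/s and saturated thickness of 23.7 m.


Transmissivity is defined as T = K * h.
T = 0.0046 * 23.7
  = 0.109 m^2/s.

0.109


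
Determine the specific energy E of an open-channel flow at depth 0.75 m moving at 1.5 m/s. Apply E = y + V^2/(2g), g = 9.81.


Specific energy E = y + V^2/(2g).
Velocity head = V^2/(2g) = 1.5^2 / (2*9.81) = 2.25 / 19.62 = 0.1147 m.
E = 0.75 + 0.1147 = 0.8647 m.

0.8647


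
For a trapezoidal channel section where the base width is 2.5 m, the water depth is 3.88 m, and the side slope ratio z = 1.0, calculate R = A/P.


For a trapezoidal section with side slope z:
A = (b + z*y)*y = (2.5 + 1.0*3.88)*3.88 = 24.754 m^2.
P = b + 2*y*sqrt(1 + z^2) = 2.5 + 2*3.88*sqrt(1 + 1.0^2) = 13.474 m.
R = A/P = 24.754 / 13.474 = 1.8372 m.

1.8372


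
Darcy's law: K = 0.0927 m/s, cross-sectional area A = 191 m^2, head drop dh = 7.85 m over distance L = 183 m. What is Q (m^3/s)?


Darcy's law: Q = K * A * i, where i = dh/L.
Hydraulic gradient i = 7.85 / 183 = 0.042896.
Q = 0.0927 * 191 * 0.042896
  = 0.7595 m^3/s.

0.7595


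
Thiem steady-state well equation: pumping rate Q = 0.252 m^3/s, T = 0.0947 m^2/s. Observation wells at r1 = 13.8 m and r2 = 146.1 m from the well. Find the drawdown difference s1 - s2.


Thiem equation: s1 - s2 = Q/(2*pi*T) * ln(r2/r1).
ln(r2/r1) = ln(146.1/13.8) = 2.3596.
Q/(2*pi*T) = 0.252 / (2*pi*0.0947) = 0.252 / 0.595 = 0.4235.
s1 - s2 = 0.4235 * 2.3596 = 0.9993 m.

0.9993


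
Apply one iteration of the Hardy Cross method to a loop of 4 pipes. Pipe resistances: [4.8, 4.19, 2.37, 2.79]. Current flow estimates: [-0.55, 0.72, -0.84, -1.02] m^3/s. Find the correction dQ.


Numerator terms (r*Q*|Q|): 4.8*-0.55*|-0.55| = -1.452; 4.19*0.72*|0.72| = 2.1721; 2.37*-0.84*|-0.84| = -1.6723; 2.79*-1.02*|-1.02| = -2.9027.
Sum of numerator = -3.8549.
Denominator terms (r*|Q|): 4.8*|-0.55| = 2.64; 4.19*|0.72| = 3.0168; 2.37*|-0.84| = 1.9908; 2.79*|-1.02| = 2.8458.
2 * sum of denominator = 2 * 10.4934 = 20.9868.
dQ = --3.8549 / 20.9868 = 0.1837 m^3/s.

0.1837


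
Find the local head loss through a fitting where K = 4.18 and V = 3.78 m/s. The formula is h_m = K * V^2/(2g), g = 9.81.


Minor loss formula: h_m = K * V^2/(2g).
V^2 = 3.78^2 = 14.2884.
V^2/(2g) = 14.2884 / 19.62 = 0.7283 m.
h_m = 4.18 * 0.7283 = 3.0441 m.

3.0441


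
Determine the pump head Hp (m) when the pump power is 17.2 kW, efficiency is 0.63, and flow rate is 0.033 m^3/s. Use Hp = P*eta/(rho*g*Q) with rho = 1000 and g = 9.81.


Pump head formula: Hp = P * eta / (rho * g * Q).
Numerator: P * eta = 17.2 * 1000 * 0.63 = 10836.0 W.
Denominator: rho * g * Q = 1000 * 9.81 * 0.033 = 323.73.
Hp = 10836.0 / 323.73 = 33.47 m.

33.47


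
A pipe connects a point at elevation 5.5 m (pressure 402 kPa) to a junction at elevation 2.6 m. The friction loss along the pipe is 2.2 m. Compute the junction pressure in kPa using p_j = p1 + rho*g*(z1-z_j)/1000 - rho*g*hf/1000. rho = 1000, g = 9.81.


Junction pressure: p_j = p1 + rho*g*(z1 - z_j)/1000 - rho*g*hf/1000.
Elevation term = 1000*9.81*(5.5 - 2.6)/1000 = 28.449 kPa.
Friction term = 1000*9.81*2.2/1000 = 21.582 kPa.
p_j = 402 + 28.449 - 21.582 = 408.87 kPa.

408.87


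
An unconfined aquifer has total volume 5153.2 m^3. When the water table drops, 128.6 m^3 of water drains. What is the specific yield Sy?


Specific yield Sy = Volume drained / Total volume.
Sy = 128.6 / 5153.2
   = 0.025.

0.025


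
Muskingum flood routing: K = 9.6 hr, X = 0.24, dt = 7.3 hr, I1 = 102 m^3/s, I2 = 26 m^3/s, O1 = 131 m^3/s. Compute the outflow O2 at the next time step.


Muskingum coefficients:
denom = 2*K*(1-X) + dt = 2*9.6*(1-0.24) + 7.3 = 21.892.
C0 = (dt - 2*K*X)/denom = (7.3 - 2*9.6*0.24)/21.892 = 0.123.
C1 = (dt + 2*K*X)/denom = (7.3 + 2*9.6*0.24)/21.892 = 0.5439.
C2 = (2*K*(1-X) - dt)/denom = 0.3331.
O2 = C0*I2 + C1*I1 + C2*O1
   = 0.123*26 + 0.5439*102 + 0.3331*131
   = 102.31 m^3/s.

102.31


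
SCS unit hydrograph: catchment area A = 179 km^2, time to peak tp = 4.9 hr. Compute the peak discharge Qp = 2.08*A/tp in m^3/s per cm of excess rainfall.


SCS formula: Qp = 2.08 * A / tp.
Qp = 2.08 * 179 / 4.9
   = 372.32 / 4.9
   = 75.98 m^3/s per cm.

75.98


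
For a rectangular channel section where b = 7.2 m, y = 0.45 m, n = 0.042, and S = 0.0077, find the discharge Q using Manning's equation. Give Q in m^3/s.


For a rectangular channel, the cross-sectional area A = b * y = 7.2 * 0.45 = 3.24 m^2.
The wetted perimeter P = b + 2y = 7.2 + 2*0.45 = 8.1 m.
Hydraulic radius R = A/P = 3.24/8.1 = 0.4 m.
Velocity V = (1/n)*R^(2/3)*S^(1/2) = (1/0.042)*0.4^(2/3)*0.0077^(1/2) = 1.1342 m/s.
Discharge Q = A * V = 3.24 * 1.1342 = 3.675 m^3/s.

3.675


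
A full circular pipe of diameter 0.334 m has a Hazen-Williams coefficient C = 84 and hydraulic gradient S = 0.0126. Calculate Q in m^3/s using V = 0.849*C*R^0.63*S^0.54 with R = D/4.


For a full circular pipe, R = D/4 = 0.334/4 = 0.0835 m.
V = 0.849 * 84 * 0.0835^0.63 * 0.0126^0.54
  = 0.849 * 84 * 0.209249 * 0.094232
  = 1.4062 m/s.
Pipe area A = pi*D^2/4 = pi*0.334^2/4 = 0.0876 m^2.
Q = A * V = 0.0876 * 1.4062 = 0.1232 m^3/s.

0.1232
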